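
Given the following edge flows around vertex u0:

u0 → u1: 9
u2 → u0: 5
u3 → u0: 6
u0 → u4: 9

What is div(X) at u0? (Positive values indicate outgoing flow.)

Divergence = sum of outgoing flows = 9 + (-5) + (-6) + 9 = 7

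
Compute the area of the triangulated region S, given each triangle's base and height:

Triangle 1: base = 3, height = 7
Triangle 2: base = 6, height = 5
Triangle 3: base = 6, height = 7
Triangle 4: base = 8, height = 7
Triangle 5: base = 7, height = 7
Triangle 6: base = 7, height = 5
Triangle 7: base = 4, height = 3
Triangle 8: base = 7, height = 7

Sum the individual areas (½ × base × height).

(1/2)×3×7 + (1/2)×6×5 + (1/2)×6×7 + (1/2)×8×7 + (1/2)×7×7 + (1/2)×7×5 + (1/2)×4×3 + (1/2)×7×7 = 147.0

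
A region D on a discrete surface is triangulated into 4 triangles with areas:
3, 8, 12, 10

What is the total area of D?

3 + 8 + 12 + 10 = 33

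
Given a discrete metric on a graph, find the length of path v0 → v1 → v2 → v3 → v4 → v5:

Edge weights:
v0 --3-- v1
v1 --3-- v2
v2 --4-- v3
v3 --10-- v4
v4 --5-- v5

Arc length = 3 + 3 + 4 + 10 + 5 = 25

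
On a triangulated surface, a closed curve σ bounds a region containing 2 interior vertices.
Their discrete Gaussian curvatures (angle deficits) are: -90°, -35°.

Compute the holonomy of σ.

Holonomy = total enclosed curvature = (-90°) + (-35°) = -125°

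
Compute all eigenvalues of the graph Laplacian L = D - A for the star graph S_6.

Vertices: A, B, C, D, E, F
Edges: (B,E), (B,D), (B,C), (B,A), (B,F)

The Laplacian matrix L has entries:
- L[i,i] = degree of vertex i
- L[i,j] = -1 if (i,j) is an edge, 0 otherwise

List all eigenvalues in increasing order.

The star S_6 is the complete bipartite graph K_{1,5} (one hub of degree 5, 5 leaves of degree 1). The Laplacian spectrum of K_{p,q} is 0, p (multiplicity q−1), q (multiplicity p−1), p+q. With p = 1, q = 5: 0 once, 1 with multiplicity 4, and 6 once. (Check: trace L = sum of degrees = 10 = 4·1 + 6.)
Laplacian eigenvalues (increasing order): [0.0, 1.0, 1.0, 1.0, 1.0, 6.0]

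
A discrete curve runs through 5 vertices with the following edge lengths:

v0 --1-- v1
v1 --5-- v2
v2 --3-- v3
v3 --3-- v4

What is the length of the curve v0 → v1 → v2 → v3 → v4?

Arc length = 1 + 5 + 3 + 3 = 12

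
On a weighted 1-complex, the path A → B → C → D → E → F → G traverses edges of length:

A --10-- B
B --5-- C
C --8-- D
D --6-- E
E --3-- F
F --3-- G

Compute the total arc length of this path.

Arc length = 10 + 5 + 8 + 6 + 3 + 3 = 35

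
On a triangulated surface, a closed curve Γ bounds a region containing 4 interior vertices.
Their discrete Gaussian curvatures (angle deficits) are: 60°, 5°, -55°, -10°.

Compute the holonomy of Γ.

Holonomy = total enclosed curvature = 60° + 5° + (-55°) + (-10°) = 0°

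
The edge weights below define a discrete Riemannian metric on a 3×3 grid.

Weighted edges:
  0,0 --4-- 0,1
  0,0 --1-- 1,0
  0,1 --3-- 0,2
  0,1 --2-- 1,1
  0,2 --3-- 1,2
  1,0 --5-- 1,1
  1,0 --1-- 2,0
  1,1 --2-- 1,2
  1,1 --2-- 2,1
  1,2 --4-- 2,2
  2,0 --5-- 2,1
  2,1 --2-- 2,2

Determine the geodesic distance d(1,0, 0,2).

Shortest path: 1,0 → 0,0 → 0,1 → 0,2, total weight = 8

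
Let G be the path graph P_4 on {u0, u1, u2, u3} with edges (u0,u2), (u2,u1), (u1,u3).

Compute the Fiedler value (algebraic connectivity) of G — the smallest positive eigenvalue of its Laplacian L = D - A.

The path graph P_n has Laplacian eigenvalues λ_k = 2 − 2cos(kπ/n), k = 0, 1, …, n−1. Here n = 4:
k=0: 2 − 2cos(0) = 0.0; k=1: 2 − 2cos(π/4) = 0.5858; k=2: 2 − 2cos(π/2) = 2.0; k=3: 2 − 2cos(3π/4) = 3.4142.
Laplacian eigenvalues: [0.0, 0.5858, 2.0, 3.4142]. Algebraic connectivity (smallest non-zero eigenvalue) = 0.5858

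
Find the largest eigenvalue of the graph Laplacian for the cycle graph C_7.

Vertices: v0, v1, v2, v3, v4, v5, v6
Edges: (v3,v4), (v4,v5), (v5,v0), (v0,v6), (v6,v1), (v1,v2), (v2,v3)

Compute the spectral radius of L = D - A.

The cycle graph C_n has Laplacian eigenvalues λ_k = 2 − 2cos(2πk/n), k = 0, 1, …, n−1. Here n = 7:
k=0: 2 − 2cos(0) = 0.0; k=1: 2 − 2cos(2π/7) = 0.753; k=2: 2 − 2cos(4π/7) = 2.445; k=3: 2 − 2cos(6π/7) = 3.8019; k=4: 2 − 2cos(8π/7) = 3.8019; k=5: 2 − 2cos(10π/7) = 2.445; k=6: 2 − 2cos(12π/7) = 0.753.
Laplacian eigenvalues: [0.0, 0.753, 0.753, 2.445, 2.445, 3.8019, 3.8019]. Largest eigenvalue (spectral radius) = 3.8019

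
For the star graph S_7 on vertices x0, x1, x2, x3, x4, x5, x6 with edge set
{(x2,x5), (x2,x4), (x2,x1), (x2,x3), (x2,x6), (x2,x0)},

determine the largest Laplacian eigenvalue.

The star S_7 is the complete bipartite graph K_{1,6} (one hub of degree 6, 6 leaves of degree 1). The Laplacian spectrum of K_{p,q} is 0, p (multiplicity q−1), q (multiplicity p−1), p+q. With p = 1, q = 6: 0 once, 1 with multiplicity 5, and 7 once. (Check: trace L = sum of degrees = 12 = 5·1 + 7.)
Laplacian eigenvalues: [0.0, 1.0, 1.0, 1.0, 1.0, 1.0, 7.0]. Largest eigenvalue (spectral radius) = 7.0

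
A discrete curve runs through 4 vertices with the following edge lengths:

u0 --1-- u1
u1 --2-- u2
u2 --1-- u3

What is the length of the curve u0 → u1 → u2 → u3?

Arc length = 1 + 2 + 1 = 4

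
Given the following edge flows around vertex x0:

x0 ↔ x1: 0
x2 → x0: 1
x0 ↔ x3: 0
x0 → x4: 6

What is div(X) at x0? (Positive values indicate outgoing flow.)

Divergence = sum of outgoing flows = 0 + (-1) + 0 + 6 = 5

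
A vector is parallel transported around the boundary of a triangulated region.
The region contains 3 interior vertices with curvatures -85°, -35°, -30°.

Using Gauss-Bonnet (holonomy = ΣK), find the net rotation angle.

Holonomy = total enclosed curvature = (-85°) + (-35°) + (-30°) = -150°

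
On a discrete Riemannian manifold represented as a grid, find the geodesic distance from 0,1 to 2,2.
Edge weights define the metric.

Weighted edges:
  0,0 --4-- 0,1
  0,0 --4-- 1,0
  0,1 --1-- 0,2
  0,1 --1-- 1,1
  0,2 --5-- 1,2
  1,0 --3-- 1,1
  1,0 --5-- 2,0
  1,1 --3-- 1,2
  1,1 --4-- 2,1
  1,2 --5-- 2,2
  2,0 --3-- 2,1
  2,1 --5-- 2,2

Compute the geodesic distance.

Shortest path: 0,1 → 1,1 → 1,2 → 2,2, total weight = 9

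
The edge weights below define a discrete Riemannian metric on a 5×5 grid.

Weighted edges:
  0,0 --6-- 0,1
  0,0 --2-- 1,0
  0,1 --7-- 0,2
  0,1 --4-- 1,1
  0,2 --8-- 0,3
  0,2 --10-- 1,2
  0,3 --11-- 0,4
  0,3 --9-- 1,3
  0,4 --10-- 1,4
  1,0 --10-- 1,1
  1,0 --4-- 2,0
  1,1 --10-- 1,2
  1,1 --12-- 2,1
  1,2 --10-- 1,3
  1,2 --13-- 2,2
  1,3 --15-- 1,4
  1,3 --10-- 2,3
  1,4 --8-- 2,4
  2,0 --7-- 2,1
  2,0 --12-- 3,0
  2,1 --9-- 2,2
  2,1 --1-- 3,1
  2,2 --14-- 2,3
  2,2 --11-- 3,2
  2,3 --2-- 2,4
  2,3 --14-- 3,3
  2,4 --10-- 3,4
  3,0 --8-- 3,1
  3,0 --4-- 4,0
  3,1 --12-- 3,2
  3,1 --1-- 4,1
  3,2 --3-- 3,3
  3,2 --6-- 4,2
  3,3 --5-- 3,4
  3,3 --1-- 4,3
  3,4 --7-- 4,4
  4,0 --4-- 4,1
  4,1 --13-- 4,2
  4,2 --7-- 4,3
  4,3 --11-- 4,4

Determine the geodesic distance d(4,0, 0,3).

Shortest path: 4,0 → 4,1 → 3,1 → 2,1 → 1,1 → 0,1 → 0,2 → 0,3, total weight = 37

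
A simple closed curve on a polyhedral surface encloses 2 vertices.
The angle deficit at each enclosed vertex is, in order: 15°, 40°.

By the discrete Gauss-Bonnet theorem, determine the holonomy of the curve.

Holonomy = total enclosed curvature = 15° + 40° = 55°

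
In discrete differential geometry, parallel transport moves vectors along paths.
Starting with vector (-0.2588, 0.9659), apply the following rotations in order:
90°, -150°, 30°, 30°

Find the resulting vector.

Total rotation: 90° + (-150°) + 30° + 30° = 0°. Final vector: (-0.2588, 0.9659)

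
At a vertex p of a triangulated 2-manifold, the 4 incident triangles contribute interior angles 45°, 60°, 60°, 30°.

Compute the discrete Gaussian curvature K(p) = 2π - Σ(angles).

Sum of angles = 195°. K = 360° - 195° = 165° = 11π/12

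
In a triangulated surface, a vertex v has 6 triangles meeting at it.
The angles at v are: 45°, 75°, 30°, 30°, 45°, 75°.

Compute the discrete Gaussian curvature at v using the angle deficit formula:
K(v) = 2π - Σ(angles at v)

Sum of angles = 300°. K = 360° - 300° = 60° = π/3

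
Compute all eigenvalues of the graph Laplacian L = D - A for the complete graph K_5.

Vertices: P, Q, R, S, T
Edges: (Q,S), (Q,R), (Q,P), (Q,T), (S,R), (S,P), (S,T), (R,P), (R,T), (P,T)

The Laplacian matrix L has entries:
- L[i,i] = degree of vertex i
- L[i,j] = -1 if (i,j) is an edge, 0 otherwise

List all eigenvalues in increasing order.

For the complete graph K_n, L = nI − J (J = all-ones matrix). J has eigenvalues n (once, eigenvector 𝟙) and 0 (multiplicity n−1), so L has eigenvalues 0 (once) and n (multiplicity n−1). Here n = 5: eigenvalue 0 once and 5 with multiplicity 4.
Laplacian eigenvalues (increasing order): [0.0, 5.0, 5.0, 5.0, 5.0]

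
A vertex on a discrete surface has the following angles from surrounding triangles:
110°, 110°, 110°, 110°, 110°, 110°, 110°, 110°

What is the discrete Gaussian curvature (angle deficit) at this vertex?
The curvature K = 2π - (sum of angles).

Sum of angles = 880°. K = 360° - 880° = -520° = -26π/9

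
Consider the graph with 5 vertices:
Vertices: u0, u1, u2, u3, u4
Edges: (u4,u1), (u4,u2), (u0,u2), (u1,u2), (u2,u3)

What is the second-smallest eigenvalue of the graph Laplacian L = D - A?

Degrees: deg(u0) = 1, deg(u1) = 2, deg(u2) = 4, deg(u3) = 1, deg(u4) = 2.
L = D − A with rows/columns ordered (u0, u1, u2, u3, u4):
  [ 1,  0, -1,  0,  0]
  [ 0,  2, -1,  0, -1]
  [-1, -1,  4, -1, -1]
  [ 0,  0, -1,  1,  0]
  [ 0, -1, -1,  0,  2]
Characteristic polynomial: det(λI − L) = λ(λ − 1)²(λ − 3)(λ − 5).
Roots: λ = 0; (λ − 1) = 0 ⇒ λ = 1 (multiplicity 2); (λ − 3) = 0 ⇒ λ = 3; (λ − 5) = 0 ⇒ λ = 5.
(Check: the roots sum (with multiplicity) to 10, matching trace L = Σdeg = 2·5 = 10.)
Laplacian eigenvalues: [0.0, 1.0, 1.0, 3.0, 5.0]. Algebraic connectivity (smallest non-zero eigenvalue) = 1.0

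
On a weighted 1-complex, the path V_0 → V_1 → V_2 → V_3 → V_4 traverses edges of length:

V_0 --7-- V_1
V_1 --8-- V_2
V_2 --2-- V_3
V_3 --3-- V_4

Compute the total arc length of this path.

Arc length = 7 + 8 + 2 + 3 = 20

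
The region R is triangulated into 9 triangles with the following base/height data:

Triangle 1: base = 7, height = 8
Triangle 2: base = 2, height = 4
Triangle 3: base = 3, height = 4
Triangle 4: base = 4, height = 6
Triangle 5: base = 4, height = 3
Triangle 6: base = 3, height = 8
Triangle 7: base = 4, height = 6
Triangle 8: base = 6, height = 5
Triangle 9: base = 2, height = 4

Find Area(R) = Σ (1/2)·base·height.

(1/2)×7×8 + (1/2)×2×4 + (1/2)×3×4 + (1/2)×4×6 + (1/2)×4×3 + (1/2)×3×8 + (1/2)×4×6 + (1/2)×6×5 + (1/2)×2×4 = 99.0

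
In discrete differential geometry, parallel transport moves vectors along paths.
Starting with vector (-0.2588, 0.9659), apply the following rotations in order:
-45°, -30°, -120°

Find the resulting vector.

Total rotation: (-45°) + (-30°) + (-120°) = -195° ≡ 165° (mod 360°). Final vector: (0, -1)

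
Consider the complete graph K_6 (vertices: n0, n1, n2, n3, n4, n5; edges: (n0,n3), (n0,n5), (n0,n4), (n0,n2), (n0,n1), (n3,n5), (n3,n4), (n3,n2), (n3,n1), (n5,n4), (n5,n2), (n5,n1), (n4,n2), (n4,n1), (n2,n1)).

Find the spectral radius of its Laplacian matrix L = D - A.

For the complete graph K_n, L = nI − J (J = all-ones matrix). J has eigenvalues n (once, eigenvector 𝟙) and 0 (multiplicity n−1), so L has eigenvalues 0 (once) and n (multiplicity n−1). Here n = 6: eigenvalue 0 once and 6 with multiplicity 5.
Laplacian eigenvalues: [0.0, 6.0, 6.0, 6.0, 6.0, 6.0]. Largest eigenvalue (spectral radius) = 6.0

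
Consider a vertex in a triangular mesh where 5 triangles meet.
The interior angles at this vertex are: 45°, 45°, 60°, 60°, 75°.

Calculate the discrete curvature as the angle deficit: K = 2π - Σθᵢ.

Sum of angles = 285°. K = 360° - 285° = 75° = 5π/12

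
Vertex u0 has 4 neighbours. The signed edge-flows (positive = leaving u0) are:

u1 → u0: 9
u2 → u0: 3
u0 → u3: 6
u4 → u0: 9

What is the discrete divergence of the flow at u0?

Divergence = sum of outgoing flows = (-9) + (-3) + 6 + (-9) = -15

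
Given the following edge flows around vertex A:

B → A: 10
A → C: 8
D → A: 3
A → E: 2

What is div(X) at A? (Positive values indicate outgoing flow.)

Divergence = sum of outgoing flows = (-10) + 8 + (-3) + 2 = -3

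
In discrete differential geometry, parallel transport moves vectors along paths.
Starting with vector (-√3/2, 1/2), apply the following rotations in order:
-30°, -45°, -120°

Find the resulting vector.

Total rotation: (-30°) + (-45°) + (-120°) = -195° ≡ 165° (mod 360°). Final vector: (0.7071, -0.7071)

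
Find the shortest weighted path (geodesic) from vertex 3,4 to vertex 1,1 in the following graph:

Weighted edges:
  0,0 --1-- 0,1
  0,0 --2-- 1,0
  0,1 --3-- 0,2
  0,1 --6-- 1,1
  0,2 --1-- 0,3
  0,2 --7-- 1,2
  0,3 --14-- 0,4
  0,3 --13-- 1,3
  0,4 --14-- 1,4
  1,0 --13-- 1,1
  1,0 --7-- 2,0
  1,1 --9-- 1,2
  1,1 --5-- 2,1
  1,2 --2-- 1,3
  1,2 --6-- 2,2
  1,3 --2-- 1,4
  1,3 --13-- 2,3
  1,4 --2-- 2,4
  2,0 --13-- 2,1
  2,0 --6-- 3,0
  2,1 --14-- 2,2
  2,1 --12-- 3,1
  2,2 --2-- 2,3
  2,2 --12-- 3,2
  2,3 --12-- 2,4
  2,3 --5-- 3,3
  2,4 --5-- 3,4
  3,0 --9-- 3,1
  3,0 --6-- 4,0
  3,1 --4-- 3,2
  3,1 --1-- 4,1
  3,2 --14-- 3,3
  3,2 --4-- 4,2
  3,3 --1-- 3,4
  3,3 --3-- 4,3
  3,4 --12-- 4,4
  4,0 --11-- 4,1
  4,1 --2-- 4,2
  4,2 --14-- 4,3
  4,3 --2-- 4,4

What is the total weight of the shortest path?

Shortest path: 3,4 → 2,4 → 1,4 → 1,3 → 1,2 → 1,1, total weight = 20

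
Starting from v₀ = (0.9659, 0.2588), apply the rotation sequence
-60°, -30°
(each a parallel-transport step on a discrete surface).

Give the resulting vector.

Total rotation: (-60°) + (-30°) = -90°. Final vector: (0.2588, -0.9659)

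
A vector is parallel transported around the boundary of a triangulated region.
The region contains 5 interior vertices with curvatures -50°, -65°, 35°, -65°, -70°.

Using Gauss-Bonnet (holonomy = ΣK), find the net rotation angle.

Holonomy = total enclosed curvature = (-50°) + (-65°) + 35° + (-65°) + (-70°) = -215°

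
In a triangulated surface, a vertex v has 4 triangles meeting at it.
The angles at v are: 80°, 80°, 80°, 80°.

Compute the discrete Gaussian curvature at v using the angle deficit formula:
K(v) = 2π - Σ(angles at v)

Sum of angles = 320°. K = 360° - 320° = 40° = 2π/9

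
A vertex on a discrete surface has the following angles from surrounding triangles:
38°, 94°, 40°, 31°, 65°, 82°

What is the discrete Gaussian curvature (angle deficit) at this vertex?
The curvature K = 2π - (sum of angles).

Sum of angles = 350°. K = 360° - 350° = 10° = π/18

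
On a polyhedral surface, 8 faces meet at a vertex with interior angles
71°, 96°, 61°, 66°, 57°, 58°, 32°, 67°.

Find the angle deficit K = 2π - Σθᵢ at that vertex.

Sum of angles = 508°. K = 360° - 508° = -148° = -37π/45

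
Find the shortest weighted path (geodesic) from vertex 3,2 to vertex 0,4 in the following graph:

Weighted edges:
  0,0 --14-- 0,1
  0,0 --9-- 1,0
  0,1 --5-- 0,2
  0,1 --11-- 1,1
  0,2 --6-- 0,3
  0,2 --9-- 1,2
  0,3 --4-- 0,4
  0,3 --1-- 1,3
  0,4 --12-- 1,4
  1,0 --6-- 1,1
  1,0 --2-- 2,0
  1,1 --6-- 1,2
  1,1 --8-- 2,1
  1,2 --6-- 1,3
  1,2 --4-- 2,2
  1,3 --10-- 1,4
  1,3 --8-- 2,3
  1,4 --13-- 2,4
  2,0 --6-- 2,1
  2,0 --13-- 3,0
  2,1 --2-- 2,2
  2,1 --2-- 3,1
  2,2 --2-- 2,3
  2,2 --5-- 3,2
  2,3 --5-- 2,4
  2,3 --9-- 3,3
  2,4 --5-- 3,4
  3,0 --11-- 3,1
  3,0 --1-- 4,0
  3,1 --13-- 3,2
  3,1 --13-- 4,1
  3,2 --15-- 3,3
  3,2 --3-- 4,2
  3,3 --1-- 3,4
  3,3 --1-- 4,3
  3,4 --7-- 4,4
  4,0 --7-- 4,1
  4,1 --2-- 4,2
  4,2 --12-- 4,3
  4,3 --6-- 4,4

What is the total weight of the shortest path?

Shortest path: 3,2 → 2,2 → 2,3 → 1,3 → 0,3 → 0,4, total weight = 20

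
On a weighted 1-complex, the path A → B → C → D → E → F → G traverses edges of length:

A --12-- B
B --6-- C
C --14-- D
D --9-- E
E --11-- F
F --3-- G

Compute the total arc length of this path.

Arc length = 12 + 6 + 14 + 9 + 11 + 3 = 55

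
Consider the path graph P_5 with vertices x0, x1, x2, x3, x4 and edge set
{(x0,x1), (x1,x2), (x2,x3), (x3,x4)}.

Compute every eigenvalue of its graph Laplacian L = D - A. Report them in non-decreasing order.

The path graph P_n has Laplacian eigenvalues λ_k = 2 − 2cos(kπ/n), k = 0, 1, …, n−1. Here n = 5:
k=0: 2 − 2cos(0) = 0.0; k=1: 2 − 2cos(π/5) = 0.382; k=2: 2 − 2cos(2π/5) = 1.382; k=3: 2 − 2cos(3π/5) = 2.618; k=4: 2 − 2cos(4π/5) = 3.618.
Laplacian eigenvalues (increasing order): [0.0, 0.382, 1.382, 2.618, 3.618]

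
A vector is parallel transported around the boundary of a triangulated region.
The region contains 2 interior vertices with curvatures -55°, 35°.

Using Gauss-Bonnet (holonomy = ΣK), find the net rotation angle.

Holonomy = total enclosed curvature = (-55°) + 35° = -20°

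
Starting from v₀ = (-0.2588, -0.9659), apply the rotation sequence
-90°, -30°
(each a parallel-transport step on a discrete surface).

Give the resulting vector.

Total rotation: (-90°) + (-30°) = -120°. Final vector: (-0.7071, 0.7071)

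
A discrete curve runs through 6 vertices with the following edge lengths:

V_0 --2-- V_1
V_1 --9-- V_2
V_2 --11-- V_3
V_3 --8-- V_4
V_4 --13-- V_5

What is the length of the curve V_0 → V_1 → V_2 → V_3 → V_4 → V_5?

Arc length = 2 + 9 + 11 + 8 + 13 = 43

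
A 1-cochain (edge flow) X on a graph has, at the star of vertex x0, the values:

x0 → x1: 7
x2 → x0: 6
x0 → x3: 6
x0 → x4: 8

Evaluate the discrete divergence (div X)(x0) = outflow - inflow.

Divergence = sum of outgoing flows = 7 + (-6) + 6 + 8 = 15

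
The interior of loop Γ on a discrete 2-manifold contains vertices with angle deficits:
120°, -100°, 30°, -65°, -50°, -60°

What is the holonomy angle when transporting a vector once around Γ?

Holonomy = total enclosed curvature = 120° + (-100°) + 30° + (-65°) + (-50°) + (-60°) = -125°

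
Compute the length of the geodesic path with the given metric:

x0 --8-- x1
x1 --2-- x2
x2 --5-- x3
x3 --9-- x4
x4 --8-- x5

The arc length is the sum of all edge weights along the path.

Arc length = 8 + 2 + 5 + 9 + 8 = 32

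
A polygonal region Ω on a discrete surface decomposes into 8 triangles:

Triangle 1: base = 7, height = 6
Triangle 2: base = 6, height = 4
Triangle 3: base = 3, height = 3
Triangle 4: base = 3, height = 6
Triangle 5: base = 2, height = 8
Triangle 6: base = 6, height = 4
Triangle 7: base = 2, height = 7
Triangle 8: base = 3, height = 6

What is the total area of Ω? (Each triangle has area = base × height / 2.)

(1/2)×7×6 + (1/2)×6×4 + (1/2)×3×3 + (1/2)×3×6 + (1/2)×2×8 + (1/2)×6×4 + (1/2)×2×7 + (1/2)×3×6 = 82.5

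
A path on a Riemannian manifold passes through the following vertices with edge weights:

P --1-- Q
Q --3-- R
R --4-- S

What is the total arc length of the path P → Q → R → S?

Arc length = 1 + 3 + 4 = 8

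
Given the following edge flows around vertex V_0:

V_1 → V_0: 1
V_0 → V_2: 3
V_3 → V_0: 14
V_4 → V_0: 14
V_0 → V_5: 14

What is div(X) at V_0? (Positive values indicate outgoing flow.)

Divergence = sum of outgoing flows = (-1) + 3 + (-14) + (-14) + 14 = -12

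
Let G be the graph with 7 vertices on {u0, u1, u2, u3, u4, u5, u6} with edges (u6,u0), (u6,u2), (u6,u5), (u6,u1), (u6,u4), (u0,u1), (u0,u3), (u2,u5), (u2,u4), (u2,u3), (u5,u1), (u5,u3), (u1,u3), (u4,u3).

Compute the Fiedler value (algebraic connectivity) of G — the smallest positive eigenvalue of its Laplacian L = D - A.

Degrees: deg(u0) = 3, deg(u1) = 4, deg(u2) = 4, deg(u3) = 5, deg(u4) = 3, deg(u5) = 4, deg(u6) = 5.
L = D − A with rows/columns ordered (u0, u1, u2, u3, u4, u5, u6):
  [ 3, -1,  0, -1,  0,  0, -1]
  [-1,  4,  0, -1,  0, -1, -1]
  [ 0,  0,  4, -1, -1, -1, -1]
  [-1, -1, -1,  5, -1, -1,  0]
  [ 0,  0, -1, -1,  3,  0, -1]
  [ 0, -1, -1, -1,  0,  4, -1]
  [-1, -1, -1,  0, -1, -1,  5]
Characteristic polynomial: det(λI − L) = λ(λ² − 7λ + 11)(λ² − 9λ + 19)(λ − 5)(λ − 7).
Roots: λ = 0; (λ² − 7λ + 11) = 0 ⇒ λ = (7 ± √5)/2 ≈ 2.382, 4.618; (λ² − 9λ + 19) = 0 ⇒ λ = (9 ± √5)/2 ≈ 3.382, 5.618; (λ − 5) = 0 ⇒ λ = 5; (λ − 7) = 0 ⇒ λ = 7.
(Check: the roots sum (with multiplicity) to 28, matching trace L = Σdeg = 2·14 = 28.)
Laplacian eigenvalues: [0.0, 2.382, 3.382, 4.618, 5.0, 5.618, 7.0]. Algebraic connectivity (smallest non-zero eigenvalue) = 2.382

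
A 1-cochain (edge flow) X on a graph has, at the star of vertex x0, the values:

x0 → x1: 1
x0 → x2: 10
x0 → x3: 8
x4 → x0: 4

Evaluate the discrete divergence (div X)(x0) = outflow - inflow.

Divergence = sum of outgoing flows = 1 + 10 + 8 + (-4) = 15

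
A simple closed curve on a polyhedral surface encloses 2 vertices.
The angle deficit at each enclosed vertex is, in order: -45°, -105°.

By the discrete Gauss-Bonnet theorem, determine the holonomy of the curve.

Holonomy = total enclosed curvature = (-45°) + (-105°) = -150°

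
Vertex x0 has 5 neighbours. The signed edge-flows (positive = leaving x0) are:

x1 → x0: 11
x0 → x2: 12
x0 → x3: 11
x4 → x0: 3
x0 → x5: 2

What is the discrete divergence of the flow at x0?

Divergence = sum of outgoing flows = (-11) + 12 + 11 + (-3) + 2 = 11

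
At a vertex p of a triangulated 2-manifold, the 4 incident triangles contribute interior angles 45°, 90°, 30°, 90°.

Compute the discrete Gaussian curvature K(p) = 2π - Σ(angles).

Sum of angles = 255°. K = 360° - 255° = 105° = 7π/12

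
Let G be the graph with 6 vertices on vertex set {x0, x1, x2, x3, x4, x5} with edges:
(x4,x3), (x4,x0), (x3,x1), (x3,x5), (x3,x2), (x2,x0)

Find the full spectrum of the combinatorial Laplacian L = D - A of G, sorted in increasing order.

Degrees: deg(x0) = 2, deg(x1) = 1, deg(x2) = 2, deg(x3) = 4, deg(x4) = 2, deg(x5) = 1.
L = D − A with rows/columns ordered (x0, x1, x2, x3, x4, x5):
  [ 2,  0, -1,  0, -1,  0]
  [ 0,  1,  0, -1,  0,  0]
  [-1,  0,  2, -1,  0,  0]
  [ 0, -1, -1,  4, -1, -1]
  [-1,  0,  0, -1,  2,  0]
  [ 0,  0,  0, -1,  0,  1]
Characteristic polynomial: det(λI − L) = λ(λ² − 6λ + 4)(λ − 1)(λ − 2)(λ − 3).
Roots: λ = 0; (λ² − 6λ + 4) = 0 ⇒ λ = 3 ± √5 ≈ 0.7639, 5.2361; (λ − 1) = 0 ⇒ λ = 1; (λ − 2) = 0 ⇒ λ = 2; (λ − 3) = 0 ⇒ λ = 3.
(Check: the roots sum (with multiplicity) to 12, matching trace L = Σdeg = 2·6 = 12.)
Laplacian eigenvalues (increasing order): [0.0, 0.7639, 1.0, 2.0, 3.0, 5.2361]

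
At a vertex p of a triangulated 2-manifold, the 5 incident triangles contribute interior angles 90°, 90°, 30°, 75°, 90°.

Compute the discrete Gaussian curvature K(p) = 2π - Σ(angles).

Sum of angles = 375°. K = 360° - 375° = -15° = -π/12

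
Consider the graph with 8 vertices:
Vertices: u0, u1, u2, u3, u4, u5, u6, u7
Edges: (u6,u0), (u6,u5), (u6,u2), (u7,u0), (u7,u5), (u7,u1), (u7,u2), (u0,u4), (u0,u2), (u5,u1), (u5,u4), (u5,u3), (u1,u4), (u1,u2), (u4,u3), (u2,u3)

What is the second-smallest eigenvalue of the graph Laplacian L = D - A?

Degrees: deg(u0) = 4, deg(u1) = 4, deg(u2) = 5, deg(u3) = 3, deg(u4) = 4, deg(u5) = 5, deg(u6) = 3, deg(u7) = 4.
L = D − A with rows/columns ordered (u0, u1, u2, u3, u4, u5, u6, u7):
  [ 4,  0, -1,  0, -1,  0, -1, -1]
  [ 0,  4, -1,  0, -1, -1,  0, -1]
  [-1, -1,  5, -1,  0,  0, -1, -1]
  [ 0,  0, -1,  3, -1, -1,  0,  0]
  [-1, -1,  0, -1,  4, -1,  0,  0]
  [ 0, -1,  0, -1, -1,  5, -1, -1]
  [-1,  0, -1,  0,  0, -1,  3,  0]
  [-1, -1, -1,  0,  0, -1,  0,  4]
Characteristic polynomial: det(λI − L) = λ(λ² − 9λ + 16)(λ − 3)(λ − 4)²(λ − 5)(λ − 7).
Roots: λ = 0; (λ² − 9λ + 16) = 0 ⇒ λ = (9 ± √17)/2 ≈ 2.4384, 6.5616; (λ − 3) = 0 ⇒ λ = 3; (λ − 4) = 0 ⇒ λ = 4 (multiplicity 2); (λ − 5) = 0 ⇒ λ = 5; (λ − 7) = 0 ⇒ λ = 7.
(Check: the roots sum (with multiplicity) to 32, matching trace L = Σdeg = 2·16 = 32.)
Laplacian eigenvalues: [0.0, 2.4384, 3.0, 4.0, 4.0, 5.0, 6.5616, 7.0]. Algebraic connectivity (smallest non-zero eigenvalue) = 2.4384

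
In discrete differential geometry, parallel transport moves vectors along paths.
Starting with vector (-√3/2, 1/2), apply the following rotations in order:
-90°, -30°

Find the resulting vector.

Total rotation: (-90°) + (-30°) = -120°. Final vector: (0.8660, 0.5000)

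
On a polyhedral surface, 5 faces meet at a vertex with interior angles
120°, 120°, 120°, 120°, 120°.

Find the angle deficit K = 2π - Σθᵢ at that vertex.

Sum of angles = 600°. K = 360° - 600° = -240° = -4π/3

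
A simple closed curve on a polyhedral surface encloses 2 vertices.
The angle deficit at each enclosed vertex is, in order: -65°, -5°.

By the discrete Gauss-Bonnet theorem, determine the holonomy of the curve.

Holonomy = total enclosed curvature = (-65°) + (-5°) = -70°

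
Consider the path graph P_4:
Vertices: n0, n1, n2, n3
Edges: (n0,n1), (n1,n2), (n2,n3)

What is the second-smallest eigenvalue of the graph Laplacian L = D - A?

The path graph P_n has Laplacian eigenvalues λ_k = 2 − 2cos(kπ/n), k = 0, 1, …, n−1. Here n = 4:
k=0: 2 − 2cos(0) = 0.0; k=1: 2 − 2cos(π/4) = 0.5858; k=2: 2 − 2cos(π/2) = 2.0; k=3: 2 − 2cos(3π/4) = 3.4142.
Laplacian eigenvalues: [0.0, 0.5858, 2.0, 3.4142]. Algebraic connectivity (smallest non-zero eigenvalue) = 0.5858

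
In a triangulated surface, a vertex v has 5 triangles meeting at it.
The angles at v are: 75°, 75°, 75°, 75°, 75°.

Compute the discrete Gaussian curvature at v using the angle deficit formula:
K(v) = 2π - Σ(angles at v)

Sum of angles = 375°. K = 360° - 375° = -15°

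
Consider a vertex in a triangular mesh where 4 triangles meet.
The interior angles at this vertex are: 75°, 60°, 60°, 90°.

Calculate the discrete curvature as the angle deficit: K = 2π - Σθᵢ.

Sum of angles = 285°. K = 360° - 285° = 75° = 5π/12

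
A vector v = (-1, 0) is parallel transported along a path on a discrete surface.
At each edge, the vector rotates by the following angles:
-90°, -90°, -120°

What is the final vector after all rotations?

Total rotation: (-90°) + (-90°) + (-120°) = -300° ≡ 60° (mod 360°). Final vector: (-0.5000, -0.8660)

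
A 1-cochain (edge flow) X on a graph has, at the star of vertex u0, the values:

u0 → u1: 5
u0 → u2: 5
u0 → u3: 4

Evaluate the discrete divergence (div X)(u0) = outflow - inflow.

Divergence = sum of outgoing flows = 5 + 5 + 4 = 14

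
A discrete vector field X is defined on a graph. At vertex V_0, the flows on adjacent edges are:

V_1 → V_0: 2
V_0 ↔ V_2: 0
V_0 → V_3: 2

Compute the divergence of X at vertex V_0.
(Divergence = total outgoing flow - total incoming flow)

Divergence = sum of outgoing flows = (-2) + 0 + 2 = 0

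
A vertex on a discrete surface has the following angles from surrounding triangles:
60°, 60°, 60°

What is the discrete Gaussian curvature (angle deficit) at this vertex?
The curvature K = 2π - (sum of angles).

Sum of angles = 180°. K = 360° - 180° = 180°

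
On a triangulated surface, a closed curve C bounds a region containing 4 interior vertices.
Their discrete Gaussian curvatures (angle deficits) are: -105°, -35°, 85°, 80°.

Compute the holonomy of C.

Holonomy = total enclosed curvature = (-105°) + (-35°) + 85° + 80° = 25°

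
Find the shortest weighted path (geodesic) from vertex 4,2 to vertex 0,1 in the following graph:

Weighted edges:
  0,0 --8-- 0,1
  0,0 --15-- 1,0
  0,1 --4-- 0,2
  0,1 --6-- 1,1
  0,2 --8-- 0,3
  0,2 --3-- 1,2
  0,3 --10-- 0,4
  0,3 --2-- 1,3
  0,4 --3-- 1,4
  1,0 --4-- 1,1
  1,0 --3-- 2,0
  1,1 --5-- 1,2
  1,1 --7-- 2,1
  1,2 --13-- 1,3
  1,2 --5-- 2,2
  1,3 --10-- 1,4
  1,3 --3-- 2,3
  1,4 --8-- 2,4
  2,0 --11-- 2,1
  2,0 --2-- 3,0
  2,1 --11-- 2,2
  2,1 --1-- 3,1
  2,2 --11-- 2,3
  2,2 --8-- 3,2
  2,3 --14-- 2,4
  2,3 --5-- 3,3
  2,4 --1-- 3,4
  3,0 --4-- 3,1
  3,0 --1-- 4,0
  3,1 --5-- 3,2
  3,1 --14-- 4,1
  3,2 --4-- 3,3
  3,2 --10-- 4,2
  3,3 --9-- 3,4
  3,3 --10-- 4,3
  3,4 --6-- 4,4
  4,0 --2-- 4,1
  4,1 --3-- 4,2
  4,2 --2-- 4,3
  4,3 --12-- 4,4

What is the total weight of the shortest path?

Shortest path: 4,2 → 4,1 → 4,0 → 3,0 → 2,0 → 1,0 → 1,1 → 0,1, total weight = 21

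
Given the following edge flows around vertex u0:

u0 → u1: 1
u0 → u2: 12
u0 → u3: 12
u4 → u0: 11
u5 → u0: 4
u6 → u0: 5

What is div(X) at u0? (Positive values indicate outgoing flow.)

Divergence = sum of outgoing flows = 1 + 12 + 12 + (-11) + (-4) + (-5) = 5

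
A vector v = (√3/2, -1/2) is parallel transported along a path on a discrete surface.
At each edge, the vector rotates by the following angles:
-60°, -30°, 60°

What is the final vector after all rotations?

Total rotation: (-60°) + (-30°) + 60° = -30°. Final vector: (0.5000, -0.8660)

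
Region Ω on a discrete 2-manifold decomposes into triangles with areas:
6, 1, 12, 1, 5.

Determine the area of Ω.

6 + 1 + 12 + 1 + 5 = 25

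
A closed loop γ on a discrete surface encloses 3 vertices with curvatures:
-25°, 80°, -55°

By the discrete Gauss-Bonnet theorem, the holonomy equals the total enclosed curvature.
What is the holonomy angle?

Holonomy = total enclosed curvature = (-25°) + 80° + (-55°) = 0°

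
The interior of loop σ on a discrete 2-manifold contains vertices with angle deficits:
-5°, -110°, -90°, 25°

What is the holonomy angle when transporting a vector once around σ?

Holonomy = total enclosed curvature = (-5°) + (-110°) + (-90°) + 25° = -180°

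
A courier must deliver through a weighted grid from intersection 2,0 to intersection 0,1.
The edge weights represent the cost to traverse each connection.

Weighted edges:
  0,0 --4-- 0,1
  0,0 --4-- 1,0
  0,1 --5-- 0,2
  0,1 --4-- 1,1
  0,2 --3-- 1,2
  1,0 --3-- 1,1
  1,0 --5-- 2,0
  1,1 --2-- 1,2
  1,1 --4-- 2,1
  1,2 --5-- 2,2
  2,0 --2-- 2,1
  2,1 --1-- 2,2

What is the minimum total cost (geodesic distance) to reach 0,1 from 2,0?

Shortest path: 2,0 → 2,1 → 1,1 → 0,1, total weight = 10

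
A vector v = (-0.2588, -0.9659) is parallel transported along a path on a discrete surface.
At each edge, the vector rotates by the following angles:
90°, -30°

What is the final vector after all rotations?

Total rotation: 90° + (-30°) = 60°. Final vector: (0.7071, -0.7071)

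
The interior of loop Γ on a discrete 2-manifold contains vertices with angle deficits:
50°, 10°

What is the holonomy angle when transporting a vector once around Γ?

Holonomy = total enclosed curvature = 50° + 10° = 60°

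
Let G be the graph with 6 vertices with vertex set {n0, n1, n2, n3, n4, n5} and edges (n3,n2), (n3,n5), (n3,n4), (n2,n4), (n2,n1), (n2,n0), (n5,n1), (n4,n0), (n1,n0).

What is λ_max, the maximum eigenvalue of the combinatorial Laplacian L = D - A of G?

Degrees: deg(n0) = 3, deg(n1) = 3, deg(n2) = 4, deg(n3) = 3, deg(n4) = 3, deg(n5) = 2.
L = D − A with rows/columns ordered (n0, n1, n2, n3, n4, n5):
  [ 3, -1, -1,  0, -1,  0]
  [-1,  3, -1,  0,  0, -1]
  [-1, -1,  4, -1, -1,  0]
  [ 0,  0, -1,  3, -1, -1]
  [-1,  0, -1, -1,  3,  0]
  [ 0, -1,  0, -1,  0,  2]
Characteristic polynomial: det(λI − L) = λ(λ² − 7λ + 9)(λ² − 7λ + 11)(λ − 4).
Roots: λ = 0; (λ² − 7λ + 9) = 0 ⇒ λ = (7 ± √13)/2 ≈ 1.6972, 5.3028; (λ² − 7λ + 11) = 0 ⇒ λ = (7 ± √5)/2 ≈ 2.382, 4.618; (λ − 4) = 0 ⇒ λ = 4.
(Check: the roots sum (with multiplicity) to 18, matching trace L = Σdeg = 2·9 = 18.)
Laplacian eigenvalues: [0.0, 1.6972, 2.382, 4.0, 4.618, 5.3028]. Largest eigenvalue (spectral radius) = 5.3028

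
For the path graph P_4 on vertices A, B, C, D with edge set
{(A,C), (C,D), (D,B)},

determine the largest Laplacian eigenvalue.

The path graph P_n has Laplacian eigenvalues λ_k = 2 − 2cos(kπ/n), k = 0, 1, …, n−1. Here n = 4:
k=0: 2 − 2cos(0) = 0.0; k=1: 2 − 2cos(π/4) = 0.5858; k=2: 2 − 2cos(π/2) = 2.0; k=3: 2 − 2cos(3π/4) = 3.4142.
Laplacian eigenvalues: [0.0, 0.5858, 2.0, 3.4142]. Largest eigenvalue (spectral radius) = 3.4142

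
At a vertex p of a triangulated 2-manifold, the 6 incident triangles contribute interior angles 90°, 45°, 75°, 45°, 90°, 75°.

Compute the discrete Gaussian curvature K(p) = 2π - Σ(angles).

Sum of angles = 420°. K = 360° - 420° = -60° = -π/3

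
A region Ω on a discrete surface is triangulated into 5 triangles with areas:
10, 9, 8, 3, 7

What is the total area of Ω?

10 + 9 + 8 + 3 + 7 = 37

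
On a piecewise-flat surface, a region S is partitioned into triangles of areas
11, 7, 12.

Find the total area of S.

11 + 7 + 12 = 30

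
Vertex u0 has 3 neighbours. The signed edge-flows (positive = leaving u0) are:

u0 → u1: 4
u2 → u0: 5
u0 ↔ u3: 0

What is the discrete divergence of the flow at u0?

Divergence = sum of outgoing flows = 4 + (-5) + 0 = -1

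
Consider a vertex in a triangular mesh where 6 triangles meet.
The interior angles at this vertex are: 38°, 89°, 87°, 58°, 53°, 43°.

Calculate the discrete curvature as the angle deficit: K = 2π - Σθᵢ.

Sum of angles = 368°. K = 360° - 368° = -8° = -2π/45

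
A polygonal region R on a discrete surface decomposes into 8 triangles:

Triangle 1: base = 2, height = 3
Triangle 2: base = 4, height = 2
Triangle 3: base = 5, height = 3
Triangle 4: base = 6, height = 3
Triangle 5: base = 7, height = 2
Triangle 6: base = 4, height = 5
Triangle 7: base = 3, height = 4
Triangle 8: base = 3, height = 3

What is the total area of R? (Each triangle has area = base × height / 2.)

(1/2)×2×3 + (1/2)×4×2 + (1/2)×5×3 + (1/2)×6×3 + (1/2)×7×2 + (1/2)×4×5 + (1/2)×3×4 + (1/2)×3×3 = 51.0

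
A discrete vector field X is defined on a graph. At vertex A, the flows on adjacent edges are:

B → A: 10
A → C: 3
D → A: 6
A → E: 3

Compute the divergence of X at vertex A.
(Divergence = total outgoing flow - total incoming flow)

Divergence = sum of outgoing flows = (-10) + 3 + (-6) + 3 = -10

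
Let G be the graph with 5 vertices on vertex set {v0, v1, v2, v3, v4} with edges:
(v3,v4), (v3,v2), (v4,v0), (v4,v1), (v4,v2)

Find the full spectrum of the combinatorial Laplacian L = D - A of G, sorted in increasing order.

Degrees: deg(v0) = 1, deg(v1) = 1, deg(v2) = 2, deg(v3) = 2, deg(v4) = 4.
L = D − A with rows/columns ordered (v0, v1, v2, v3, v4):
  [ 1,  0,  0,  0, -1]
  [ 0,  1,  0,  0, -1]
  [ 0,  0,  2, -1, -1]
  [ 0,  0, -1,  2, -1]
  [-1, -1, -1, -1,  4]
Characteristic polynomial: det(λI − L) = λ(λ − 1)²(λ − 3)(λ − 5).
Roots: λ = 0; (λ − 1) = 0 ⇒ λ = 1 (multiplicity 2); (λ − 3) = 0 ⇒ λ = 3; (λ − 5) = 0 ⇒ λ = 5.
(Check: the roots sum (with multiplicity) to 10, matching trace L = Σdeg = 2·5 = 10.)
Laplacian eigenvalues (increasing order): [0.0, 1.0, 1.0, 3.0, 5.0]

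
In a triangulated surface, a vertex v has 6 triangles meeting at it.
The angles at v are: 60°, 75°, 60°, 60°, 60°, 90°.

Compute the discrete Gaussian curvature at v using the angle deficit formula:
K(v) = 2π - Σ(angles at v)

Sum of angles = 405°. K = 360° - 405° = -45° = -π/4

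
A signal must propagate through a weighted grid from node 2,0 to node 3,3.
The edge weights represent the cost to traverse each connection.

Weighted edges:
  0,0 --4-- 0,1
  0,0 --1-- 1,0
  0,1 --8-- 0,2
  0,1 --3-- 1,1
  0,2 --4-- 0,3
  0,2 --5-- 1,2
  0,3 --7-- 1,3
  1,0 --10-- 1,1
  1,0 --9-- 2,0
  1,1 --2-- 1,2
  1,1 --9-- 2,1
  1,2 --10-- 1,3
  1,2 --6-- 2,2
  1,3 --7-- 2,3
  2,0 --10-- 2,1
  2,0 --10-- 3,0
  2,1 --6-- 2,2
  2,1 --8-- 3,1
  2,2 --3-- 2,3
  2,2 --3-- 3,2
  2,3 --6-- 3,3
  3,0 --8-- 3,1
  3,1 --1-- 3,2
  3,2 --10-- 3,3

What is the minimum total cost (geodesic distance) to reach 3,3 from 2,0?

Shortest path: 2,0 → 2,1 → 2,2 → 2,3 → 3,3, total weight = 25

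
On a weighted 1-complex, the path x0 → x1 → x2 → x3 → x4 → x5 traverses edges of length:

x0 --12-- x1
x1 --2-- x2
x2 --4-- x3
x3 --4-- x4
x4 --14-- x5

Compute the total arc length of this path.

Arc length = 12 + 2 + 4 + 4 + 14 = 36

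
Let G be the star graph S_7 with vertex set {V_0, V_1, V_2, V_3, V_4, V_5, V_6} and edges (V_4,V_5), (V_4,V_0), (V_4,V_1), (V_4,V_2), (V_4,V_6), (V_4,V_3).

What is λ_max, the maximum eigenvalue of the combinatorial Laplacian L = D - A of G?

The star S_7 is the complete bipartite graph K_{1,6} (one hub of degree 6, 6 leaves of degree 1). The Laplacian spectrum of K_{p,q} is 0, p (multiplicity q−1), q (multiplicity p−1), p+q. With p = 1, q = 6: 0 once, 1 with multiplicity 5, and 7 once. (Check: trace L = sum of degrees = 12 = 5·1 + 7.)
Laplacian eigenvalues: [0.0, 1.0, 1.0, 1.0, 1.0, 1.0, 7.0]. Largest eigenvalue (spectral radius) = 7.0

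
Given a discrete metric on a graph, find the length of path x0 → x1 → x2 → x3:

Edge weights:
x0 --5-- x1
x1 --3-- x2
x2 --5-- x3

Arc length = 5 + 3 + 5 = 13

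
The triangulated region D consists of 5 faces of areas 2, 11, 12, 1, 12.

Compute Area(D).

2 + 11 + 12 + 1 + 12 = 38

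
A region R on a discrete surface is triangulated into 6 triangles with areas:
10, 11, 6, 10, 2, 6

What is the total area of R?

10 + 11 + 6 + 10 + 2 + 6 = 45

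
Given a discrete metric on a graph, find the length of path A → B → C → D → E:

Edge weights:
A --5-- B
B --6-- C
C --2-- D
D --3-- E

Arc length = 5 + 6 + 2 + 3 = 16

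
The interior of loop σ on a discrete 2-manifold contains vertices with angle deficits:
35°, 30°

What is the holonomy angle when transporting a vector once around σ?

Holonomy = total enclosed curvature = 35° + 30° = 65°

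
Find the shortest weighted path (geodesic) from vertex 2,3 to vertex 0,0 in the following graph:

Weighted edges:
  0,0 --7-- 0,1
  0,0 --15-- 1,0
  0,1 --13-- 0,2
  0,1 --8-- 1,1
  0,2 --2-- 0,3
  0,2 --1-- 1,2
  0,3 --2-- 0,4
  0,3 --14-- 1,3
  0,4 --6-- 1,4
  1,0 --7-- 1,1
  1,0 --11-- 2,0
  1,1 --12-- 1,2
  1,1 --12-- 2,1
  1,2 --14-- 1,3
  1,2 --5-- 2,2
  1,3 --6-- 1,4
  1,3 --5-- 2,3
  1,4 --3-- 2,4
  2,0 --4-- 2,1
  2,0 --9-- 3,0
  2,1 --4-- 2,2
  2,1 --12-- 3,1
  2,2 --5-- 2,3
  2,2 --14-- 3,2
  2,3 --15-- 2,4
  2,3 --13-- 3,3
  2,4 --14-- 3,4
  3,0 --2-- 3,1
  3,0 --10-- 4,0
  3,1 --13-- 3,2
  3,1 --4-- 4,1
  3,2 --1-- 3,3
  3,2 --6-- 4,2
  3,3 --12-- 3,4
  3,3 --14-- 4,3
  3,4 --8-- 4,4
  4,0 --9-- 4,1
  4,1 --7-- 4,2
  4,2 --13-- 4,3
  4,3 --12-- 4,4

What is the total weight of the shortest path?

Shortest path: 2,3 → 2,2 → 1,2 → 0,2 → 0,1 → 0,0, total weight = 31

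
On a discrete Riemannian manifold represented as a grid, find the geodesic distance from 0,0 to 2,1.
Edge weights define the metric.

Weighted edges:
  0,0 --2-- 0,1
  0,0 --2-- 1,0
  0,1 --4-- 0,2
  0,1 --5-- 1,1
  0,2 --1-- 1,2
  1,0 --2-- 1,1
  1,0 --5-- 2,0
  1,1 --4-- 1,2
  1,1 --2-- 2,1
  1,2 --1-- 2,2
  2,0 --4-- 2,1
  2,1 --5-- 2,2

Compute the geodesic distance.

Shortest path: 0,0 → 1,0 → 1,1 → 2,1, total weight = 6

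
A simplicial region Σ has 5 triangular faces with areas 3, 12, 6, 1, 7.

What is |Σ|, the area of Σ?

3 + 12 + 6 + 1 + 7 = 29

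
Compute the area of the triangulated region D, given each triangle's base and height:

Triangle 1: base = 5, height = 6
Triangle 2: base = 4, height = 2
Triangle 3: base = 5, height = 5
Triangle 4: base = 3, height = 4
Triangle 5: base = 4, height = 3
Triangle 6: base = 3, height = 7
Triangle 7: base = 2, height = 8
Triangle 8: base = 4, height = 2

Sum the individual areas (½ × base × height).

(1/2)×5×6 + (1/2)×4×2 + (1/2)×5×5 + (1/2)×3×4 + (1/2)×4×3 + (1/2)×3×7 + (1/2)×2×8 + (1/2)×4×2 = 66.0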